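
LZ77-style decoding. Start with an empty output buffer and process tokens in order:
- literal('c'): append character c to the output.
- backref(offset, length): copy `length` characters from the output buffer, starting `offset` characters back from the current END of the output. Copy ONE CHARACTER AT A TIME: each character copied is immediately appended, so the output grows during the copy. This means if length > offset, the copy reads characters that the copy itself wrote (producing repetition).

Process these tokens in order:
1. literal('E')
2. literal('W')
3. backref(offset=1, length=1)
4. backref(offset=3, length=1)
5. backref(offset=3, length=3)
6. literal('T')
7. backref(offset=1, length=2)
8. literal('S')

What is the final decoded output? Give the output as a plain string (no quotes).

Token 1: literal('E'). Output: "E"
Token 2: literal('W'). Output: "EW"
Token 3: backref(off=1, len=1). Copied 'W' from pos 1. Output: "EWW"
Token 4: backref(off=3, len=1). Copied 'E' from pos 0. Output: "EWWE"
Token 5: backref(off=3, len=3). Copied 'WWE' from pos 1. Output: "EWWEWWE"
Token 6: literal('T'). Output: "EWWEWWET"
Token 7: backref(off=1, len=2) (overlapping!). Copied 'TT' from pos 7. Output: "EWWEWWETTT"
Token 8: literal('S'). Output: "EWWEWWETTTS"

Answer: EWWEWWETTTS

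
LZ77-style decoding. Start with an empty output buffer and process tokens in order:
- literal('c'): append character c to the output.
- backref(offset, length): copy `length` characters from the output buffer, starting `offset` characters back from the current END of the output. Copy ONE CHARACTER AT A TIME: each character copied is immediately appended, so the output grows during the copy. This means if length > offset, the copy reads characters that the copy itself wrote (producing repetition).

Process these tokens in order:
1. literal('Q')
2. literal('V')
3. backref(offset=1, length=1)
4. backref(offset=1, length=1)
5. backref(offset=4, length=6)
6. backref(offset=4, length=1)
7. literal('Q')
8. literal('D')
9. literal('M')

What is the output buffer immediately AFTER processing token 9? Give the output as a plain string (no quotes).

Token 1: literal('Q'). Output: "Q"
Token 2: literal('V'). Output: "QV"
Token 3: backref(off=1, len=1). Copied 'V' from pos 1. Output: "QVV"
Token 4: backref(off=1, len=1). Copied 'V' from pos 2. Output: "QVVV"
Token 5: backref(off=4, len=6) (overlapping!). Copied 'QVVVQV' from pos 0. Output: "QVVVQVVVQV"
Token 6: backref(off=4, len=1). Copied 'V' from pos 6. Output: "QVVVQVVVQVV"
Token 7: literal('Q'). Output: "QVVVQVVVQVVQ"
Token 8: literal('D'). Output: "QVVVQVVVQVVQD"
Token 9: literal('M'). Output: "QVVVQVVVQVVQDM"

Answer: QVVVQVVVQVVQDM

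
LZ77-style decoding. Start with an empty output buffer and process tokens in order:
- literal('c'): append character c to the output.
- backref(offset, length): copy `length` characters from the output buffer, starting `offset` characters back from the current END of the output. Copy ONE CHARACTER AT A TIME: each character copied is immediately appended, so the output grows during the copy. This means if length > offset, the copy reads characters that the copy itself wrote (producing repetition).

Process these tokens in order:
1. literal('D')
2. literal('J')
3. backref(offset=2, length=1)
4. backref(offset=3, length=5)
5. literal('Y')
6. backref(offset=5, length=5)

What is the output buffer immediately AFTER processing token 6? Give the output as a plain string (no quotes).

Token 1: literal('D'). Output: "D"
Token 2: literal('J'). Output: "DJ"
Token 3: backref(off=2, len=1). Copied 'D' from pos 0. Output: "DJD"
Token 4: backref(off=3, len=5) (overlapping!). Copied 'DJDDJ' from pos 0. Output: "DJDDJDDJ"
Token 5: literal('Y'). Output: "DJDDJDDJY"
Token 6: backref(off=5, len=5). Copied 'JDDJY' from pos 4. Output: "DJDDJDDJYJDDJY"

Answer: DJDDJDDJYJDDJY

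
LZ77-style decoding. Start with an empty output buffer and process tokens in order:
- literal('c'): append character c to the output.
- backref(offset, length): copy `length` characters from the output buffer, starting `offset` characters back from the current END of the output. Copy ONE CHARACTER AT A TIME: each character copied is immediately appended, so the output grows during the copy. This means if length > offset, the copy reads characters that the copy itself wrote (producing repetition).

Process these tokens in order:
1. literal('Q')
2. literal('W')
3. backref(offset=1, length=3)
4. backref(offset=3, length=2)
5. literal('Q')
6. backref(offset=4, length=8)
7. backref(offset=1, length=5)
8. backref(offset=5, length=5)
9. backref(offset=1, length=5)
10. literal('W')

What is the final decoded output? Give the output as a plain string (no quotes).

Token 1: literal('Q'). Output: "Q"
Token 2: literal('W'). Output: "QW"
Token 3: backref(off=1, len=3) (overlapping!). Copied 'WWW' from pos 1. Output: "QWWWW"
Token 4: backref(off=3, len=2). Copied 'WW' from pos 2. Output: "QWWWWWW"
Token 5: literal('Q'). Output: "QWWWWWWQ"
Token 6: backref(off=4, len=8) (overlapping!). Copied 'WWWQWWWQ' from pos 4. Output: "QWWWWWWQWWWQWWWQ"
Token 7: backref(off=1, len=5) (overlapping!). Copied 'QQQQQ' from pos 15. Output: "QWWWWWWQWWWQWWWQQQQQQ"
Token 8: backref(off=5, len=5). Copied 'QQQQQ' from pos 16. Output: "QWWWWWWQWWWQWWWQQQQQQQQQQQ"
Token 9: backref(off=1, len=5) (overlapping!). Copied 'QQQQQ' from pos 25. Output: "QWWWWWWQWWWQWWWQQQQQQQQQQQQQQQQ"
Token 10: literal('W'). Output: "QWWWWWWQWWWQWWWQQQQQQQQQQQQQQQQW"

Answer: QWWWWWWQWWWQWWWQQQQQQQQQQQQQQQQW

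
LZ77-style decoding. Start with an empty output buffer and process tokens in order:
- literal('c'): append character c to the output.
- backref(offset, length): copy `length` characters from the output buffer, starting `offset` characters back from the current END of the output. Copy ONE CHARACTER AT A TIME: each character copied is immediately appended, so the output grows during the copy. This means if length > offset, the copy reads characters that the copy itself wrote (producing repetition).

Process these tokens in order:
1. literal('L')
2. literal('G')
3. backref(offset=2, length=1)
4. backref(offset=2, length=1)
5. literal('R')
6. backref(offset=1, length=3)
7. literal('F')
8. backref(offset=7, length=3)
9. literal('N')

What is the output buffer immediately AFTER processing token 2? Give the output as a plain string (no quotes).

Token 1: literal('L'). Output: "L"
Token 2: literal('G'). Output: "LG"

Answer: LG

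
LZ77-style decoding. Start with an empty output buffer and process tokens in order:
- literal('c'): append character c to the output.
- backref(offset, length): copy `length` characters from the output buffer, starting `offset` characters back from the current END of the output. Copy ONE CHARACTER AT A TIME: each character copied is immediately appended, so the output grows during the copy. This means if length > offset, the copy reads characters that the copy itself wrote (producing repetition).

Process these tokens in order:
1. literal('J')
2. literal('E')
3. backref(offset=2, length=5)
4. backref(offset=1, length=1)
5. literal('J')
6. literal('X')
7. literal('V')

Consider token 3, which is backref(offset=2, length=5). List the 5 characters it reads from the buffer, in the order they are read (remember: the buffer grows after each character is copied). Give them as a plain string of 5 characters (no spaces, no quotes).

Token 1: literal('J'). Output: "J"
Token 2: literal('E'). Output: "JE"
Token 3: backref(off=2, len=5). Buffer before: "JE" (len 2)
  byte 1: read out[0]='J', append. Buffer now: "JEJ"
  byte 2: read out[1]='E', append. Buffer now: "JEJE"
  byte 3: read out[2]='J', append. Buffer now: "JEJEJ"
  byte 4: read out[3]='E', append. Buffer now: "JEJEJE"
  byte 5: read out[4]='J', append. Buffer now: "JEJEJEJ"

Answer: JEJEJ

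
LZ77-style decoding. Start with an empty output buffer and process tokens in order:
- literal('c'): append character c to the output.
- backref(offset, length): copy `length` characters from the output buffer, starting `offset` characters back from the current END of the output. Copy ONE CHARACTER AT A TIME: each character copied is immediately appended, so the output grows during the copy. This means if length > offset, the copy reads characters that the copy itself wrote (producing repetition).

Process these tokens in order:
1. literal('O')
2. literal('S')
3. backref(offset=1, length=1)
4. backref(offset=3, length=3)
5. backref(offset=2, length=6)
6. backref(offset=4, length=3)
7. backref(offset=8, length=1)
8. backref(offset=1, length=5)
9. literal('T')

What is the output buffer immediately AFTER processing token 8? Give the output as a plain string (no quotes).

Answer: OSSOSSSSSSSSSSSSSSSSS

Derivation:
Token 1: literal('O'). Output: "O"
Token 2: literal('S'). Output: "OS"
Token 3: backref(off=1, len=1). Copied 'S' from pos 1. Output: "OSS"
Token 4: backref(off=3, len=3). Copied 'OSS' from pos 0. Output: "OSSOSS"
Token 5: backref(off=2, len=6) (overlapping!). Copied 'SSSSSS' from pos 4. Output: "OSSOSSSSSSSS"
Token 6: backref(off=4, len=3). Copied 'SSS' from pos 8. Output: "OSSOSSSSSSSSSSS"
Token 7: backref(off=8, len=1). Copied 'S' from pos 7. Output: "OSSOSSSSSSSSSSSS"
Token 8: backref(off=1, len=5) (overlapping!). Copied 'SSSSS' from pos 15. Output: "OSSOSSSSSSSSSSSSSSSSS"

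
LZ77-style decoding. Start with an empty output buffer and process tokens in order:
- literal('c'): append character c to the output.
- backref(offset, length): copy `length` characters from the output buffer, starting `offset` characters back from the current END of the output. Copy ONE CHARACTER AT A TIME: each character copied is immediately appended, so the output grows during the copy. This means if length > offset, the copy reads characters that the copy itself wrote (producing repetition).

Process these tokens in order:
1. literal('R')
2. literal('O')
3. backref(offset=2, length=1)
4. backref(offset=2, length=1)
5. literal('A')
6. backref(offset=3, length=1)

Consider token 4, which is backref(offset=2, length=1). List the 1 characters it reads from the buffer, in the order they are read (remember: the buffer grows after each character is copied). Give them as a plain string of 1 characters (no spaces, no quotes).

Answer: O

Derivation:
Token 1: literal('R'). Output: "R"
Token 2: literal('O'). Output: "RO"
Token 3: backref(off=2, len=1). Copied 'R' from pos 0. Output: "ROR"
Token 4: backref(off=2, len=1). Buffer before: "ROR" (len 3)
  byte 1: read out[1]='O', append. Buffer now: "RORO"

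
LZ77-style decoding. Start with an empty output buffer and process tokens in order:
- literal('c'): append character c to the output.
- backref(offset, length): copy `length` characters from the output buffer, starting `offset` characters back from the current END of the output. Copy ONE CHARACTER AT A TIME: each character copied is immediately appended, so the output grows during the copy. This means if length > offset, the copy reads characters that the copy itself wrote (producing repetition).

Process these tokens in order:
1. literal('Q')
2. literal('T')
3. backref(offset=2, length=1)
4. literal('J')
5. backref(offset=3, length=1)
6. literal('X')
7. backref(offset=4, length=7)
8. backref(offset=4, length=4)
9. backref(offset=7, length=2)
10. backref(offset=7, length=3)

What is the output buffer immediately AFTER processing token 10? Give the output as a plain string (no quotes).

Token 1: literal('Q'). Output: "Q"
Token 2: literal('T'). Output: "QT"
Token 3: backref(off=2, len=1). Copied 'Q' from pos 0. Output: "QTQ"
Token 4: literal('J'). Output: "QTQJ"
Token 5: backref(off=3, len=1). Copied 'T' from pos 1. Output: "QTQJT"
Token 6: literal('X'). Output: "QTQJTX"
Token 7: backref(off=4, len=7) (overlapping!). Copied 'QJTXQJT' from pos 2. Output: "QTQJTXQJTXQJT"
Token 8: backref(off=4, len=4). Copied 'XQJT' from pos 9. Output: "QTQJTXQJTXQJTXQJT"
Token 9: backref(off=7, len=2). Copied 'QJ' from pos 10. Output: "QTQJTXQJTXQJTXQJTQJ"
Token 10: backref(off=7, len=3). Copied 'TXQ' from pos 12. Output: "QTQJTXQJTXQJTXQJTQJTXQ"

Answer: QTQJTXQJTXQJTXQJTQJTXQ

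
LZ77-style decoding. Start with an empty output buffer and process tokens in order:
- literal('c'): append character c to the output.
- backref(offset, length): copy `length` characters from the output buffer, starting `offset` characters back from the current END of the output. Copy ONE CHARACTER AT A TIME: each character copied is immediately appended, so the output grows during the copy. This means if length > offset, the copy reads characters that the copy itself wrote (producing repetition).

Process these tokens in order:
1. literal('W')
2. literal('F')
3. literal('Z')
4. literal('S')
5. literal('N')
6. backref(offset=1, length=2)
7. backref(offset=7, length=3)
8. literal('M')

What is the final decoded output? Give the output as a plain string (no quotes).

Token 1: literal('W'). Output: "W"
Token 2: literal('F'). Output: "WF"
Token 3: literal('Z'). Output: "WFZ"
Token 4: literal('S'). Output: "WFZS"
Token 5: literal('N'). Output: "WFZSN"
Token 6: backref(off=1, len=2) (overlapping!). Copied 'NN' from pos 4. Output: "WFZSNNN"
Token 7: backref(off=7, len=3). Copied 'WFZ' from pos 0. Output: "WFZSNNNWFZ"
Token 8: literal('M'). Output: "WFZSNNNWFZM"

Answer: WFZSNNNWFZM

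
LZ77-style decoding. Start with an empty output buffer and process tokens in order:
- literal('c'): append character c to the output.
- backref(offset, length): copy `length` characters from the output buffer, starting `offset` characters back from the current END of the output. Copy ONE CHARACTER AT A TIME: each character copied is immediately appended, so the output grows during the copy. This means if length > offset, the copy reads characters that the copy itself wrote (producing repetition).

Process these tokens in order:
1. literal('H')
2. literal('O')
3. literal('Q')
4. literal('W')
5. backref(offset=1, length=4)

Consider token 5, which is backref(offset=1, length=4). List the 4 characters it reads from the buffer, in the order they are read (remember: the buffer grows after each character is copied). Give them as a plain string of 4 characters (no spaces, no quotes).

Token 1: literal('H'). Output: "H"
Token 2: literal('O'). Output: "HO"
Token 3: literal('Q'). Output: "HOQ"
Token 4: literal('W'). Output: "HOQW"
Token 5: backref(off=1, len=4). Buffer before: "HOQW" (len 4)
  byte 1: read out[3]='W', append. Buffer now: "HOQWW"
  byte 2: read out[4]='W', append. Buffer now: "HOQWWW"
  byte 3: read out[5]='W', append. Buffer now: "HOQWWWW"
  byte 4: read out[6]='W', append. Buffer now: "HOQWWWWW"

Answer: WWWW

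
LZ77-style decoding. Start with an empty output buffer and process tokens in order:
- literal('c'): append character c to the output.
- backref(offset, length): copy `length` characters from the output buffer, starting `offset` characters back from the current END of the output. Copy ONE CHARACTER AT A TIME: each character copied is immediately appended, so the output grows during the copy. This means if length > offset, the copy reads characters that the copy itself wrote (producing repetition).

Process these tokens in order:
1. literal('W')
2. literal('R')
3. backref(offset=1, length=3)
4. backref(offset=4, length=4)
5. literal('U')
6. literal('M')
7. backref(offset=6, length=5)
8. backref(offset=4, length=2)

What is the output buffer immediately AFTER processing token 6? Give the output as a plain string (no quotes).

Answer: WRRRRRRRRUM

Derivation:
Token 1: literal('W'). Output: "W"
Token 2: literal('R'). Output: "WR"
Token 3: backref(off=1, len=3) (overlapping!). Copied 'RRR' from pos 1. Output: "WRRRR"
Token 4: backref(off=4, len=4). Copied 'RRRR' from pos 1. Output: "WRRRRRRRR"
Token 5: literal('U'). Output: "WRRRRRRRRU"
Token 6: literal('M'). Output: "WRRRRRRRRUM"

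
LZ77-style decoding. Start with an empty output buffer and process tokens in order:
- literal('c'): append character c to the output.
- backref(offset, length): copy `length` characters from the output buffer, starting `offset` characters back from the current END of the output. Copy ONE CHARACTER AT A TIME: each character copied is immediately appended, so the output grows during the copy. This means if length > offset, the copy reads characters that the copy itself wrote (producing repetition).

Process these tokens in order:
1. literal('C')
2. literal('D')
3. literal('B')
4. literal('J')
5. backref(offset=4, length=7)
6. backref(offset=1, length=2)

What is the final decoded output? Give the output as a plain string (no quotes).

Token 1: literal('C'). Output: "C"
Token 2: literal('D'). Output: "CD"
Token 3: literal('B'). Output: "CDB"
Token 4: literal('J'). Output: "CDBJ"
Token 5: backref(off=4, len=7) (overlapping!). Copied 'CDBJCDB' from pos 0. Output: "CDBJCDBJCDB"
Token 6: backref(off=1, len=2) (overlapping!). Copied 'BB' from pos 10. Output: "CDBJCDBJCDBBB"

Answer: CDBJCDBJCDBBB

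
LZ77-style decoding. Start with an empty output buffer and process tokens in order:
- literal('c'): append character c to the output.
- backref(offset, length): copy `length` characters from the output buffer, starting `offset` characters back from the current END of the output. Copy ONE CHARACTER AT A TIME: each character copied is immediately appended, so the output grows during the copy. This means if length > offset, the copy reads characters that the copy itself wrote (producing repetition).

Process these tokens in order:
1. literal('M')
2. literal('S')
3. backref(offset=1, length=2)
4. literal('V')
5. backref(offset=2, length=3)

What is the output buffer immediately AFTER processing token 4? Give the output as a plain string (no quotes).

Answer: MSSSV

Derivation:
Token 1: literal('M'). Output: "M"
Token 2: literal('S'). Output: "MS"
Token 3: backref(off=1, len=2) (overlapping!). Copied 'SS' from pos 1. Output: "MSSS"
Token 4: literal('V'). Output: "MSSSV"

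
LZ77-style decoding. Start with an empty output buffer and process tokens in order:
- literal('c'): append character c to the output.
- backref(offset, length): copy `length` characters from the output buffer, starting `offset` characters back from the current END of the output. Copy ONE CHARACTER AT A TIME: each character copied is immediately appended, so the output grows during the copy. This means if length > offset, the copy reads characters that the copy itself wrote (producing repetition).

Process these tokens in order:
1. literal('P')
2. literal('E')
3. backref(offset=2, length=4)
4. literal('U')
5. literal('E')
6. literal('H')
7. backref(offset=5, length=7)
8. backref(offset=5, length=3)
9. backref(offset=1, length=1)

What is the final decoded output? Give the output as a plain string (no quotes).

Token 1: literal('P'). Output: "P"
Token 2: literal('E'). Output: "PE"
Token 3: backref(off=2, len=4) (overlapping!). Copied 'PEPE' from pos 0. Output: "PEPEPE"
Token 4: literal('U'). Output: "PEPEPEU"
Token 5: literal('E'). Output: "PEPEPEUE"
Token 6: literal('H'). Output: "PEPEPEUEH"
Token 7: backref(off=5, len=7) (overlapping!). Copied 'PEUEHPE' from pos 4. Output: "PEPEPEUEHPEUEHPE"
Token 8: backref(off=5, len=3). Copied 'UEH' from pos 11. Output: "PEPEPEUEHPEUEHPEUEH"
Token 9: backref(off=1, len=1). Copied 'H' from pos 18. Output: "PEPEPEUEHPEUEHPEUEHH"

Answer: PEPEPEUEHPEUEHPEUEHH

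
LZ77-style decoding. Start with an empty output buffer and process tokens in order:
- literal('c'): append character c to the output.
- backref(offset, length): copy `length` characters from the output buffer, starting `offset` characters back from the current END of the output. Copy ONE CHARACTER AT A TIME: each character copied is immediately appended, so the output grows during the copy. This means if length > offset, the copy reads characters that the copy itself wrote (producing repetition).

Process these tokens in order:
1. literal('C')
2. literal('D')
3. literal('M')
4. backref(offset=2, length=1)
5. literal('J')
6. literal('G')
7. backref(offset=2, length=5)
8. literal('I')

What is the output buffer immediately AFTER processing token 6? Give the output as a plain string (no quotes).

Answer: CDMDJG

Derivation:
Token 1: literal('C'). Output: "C"
Token 2: literal('D'). Output: "CD"
Token 3: literal('M'). Output: "CDM"
Token 4: backref(off=2, len=1). Copied 'D' from pos 1. Output: "CDMD"
Token 5: literal('J'). Output: "CDMDJ"
Token 6: literal('G'). Output: "CDMDJG"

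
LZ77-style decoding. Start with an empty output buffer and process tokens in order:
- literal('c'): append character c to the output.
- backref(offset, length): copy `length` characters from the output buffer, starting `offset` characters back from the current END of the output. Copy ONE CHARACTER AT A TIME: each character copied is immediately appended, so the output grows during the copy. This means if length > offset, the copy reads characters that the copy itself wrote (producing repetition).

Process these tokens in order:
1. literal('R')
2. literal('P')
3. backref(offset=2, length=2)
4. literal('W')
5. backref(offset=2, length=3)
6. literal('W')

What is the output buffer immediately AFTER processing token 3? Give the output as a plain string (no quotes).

Answer: RPRP

Derivation:
Token 1: literal('R'). Output: "R"
Token 2: literal('P'). Output: "RP"
Token 3: backref(off=2, len=2). Copied 'RP' from pos 0. Output: "RPRP"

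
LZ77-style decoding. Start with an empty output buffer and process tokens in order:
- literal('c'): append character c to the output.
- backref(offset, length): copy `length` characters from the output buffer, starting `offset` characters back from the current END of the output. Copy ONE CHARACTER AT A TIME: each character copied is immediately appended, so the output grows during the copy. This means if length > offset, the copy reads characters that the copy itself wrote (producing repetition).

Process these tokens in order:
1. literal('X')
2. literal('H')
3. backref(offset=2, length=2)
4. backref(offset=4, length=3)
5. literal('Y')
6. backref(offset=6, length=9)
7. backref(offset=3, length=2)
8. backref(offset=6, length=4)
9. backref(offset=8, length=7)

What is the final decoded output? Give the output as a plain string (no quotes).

Answer: XHXHXHXYXHXHXYXHXXHYXHXHXXHYXH

Derivation:
Token 1: literal('X'). Output: "X"
Token 2: literal('H'). Output: "XH"
Token 3: backref(off=2, len=2). Copied 'XH' from pos 0. Output: "XHXH"
Token 4: backref(off=4, len=3). Copied 'XHX' from pos 0. Output: "XHXHXHX"
Token 5: literal('Y'). Output: "XHXHXHXY"
Token 6: backref(off=6, len=9) (overlapping!). Copied 'XHXHXYXHX' from pos 2. Output: "XHXHXHXYXHXHXYXHX"
Token 7: backref(off=3, len=2). Copied 'XH' from pos 14. Output: "XHXHXHXYXHXHXYXHXXH"
Token 8: backref(off=6, len=4). Copied 'YXHX' from pos 13. Output: "XHXHXHXYXHXHXYXHXXHYXHX"
Token 9: backref(off=8, len=7). Copied 'HXXHYXH' from pos 15. Output: "XHXHXHXYXHXHXYXHXXHYXHXHXXHYXH"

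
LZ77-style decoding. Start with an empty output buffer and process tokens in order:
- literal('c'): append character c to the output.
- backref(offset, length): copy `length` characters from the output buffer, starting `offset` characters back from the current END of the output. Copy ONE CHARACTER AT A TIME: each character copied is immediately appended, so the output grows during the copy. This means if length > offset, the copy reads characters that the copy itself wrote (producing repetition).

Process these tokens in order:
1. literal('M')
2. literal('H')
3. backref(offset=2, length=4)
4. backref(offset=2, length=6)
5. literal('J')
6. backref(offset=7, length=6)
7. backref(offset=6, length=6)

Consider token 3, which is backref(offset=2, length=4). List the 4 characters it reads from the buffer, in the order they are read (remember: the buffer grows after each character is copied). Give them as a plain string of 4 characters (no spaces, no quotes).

Token 1: literal('M'). Output: "M"
Token 2: literal('H'). Output: "MH"
Token 3: backref(off=2, len=4). Buffer before: "MH" (len 2)
  byte 1: read out[0]='M', append. Buffer now: "MHM"
  byte 2: read out[1]='H', append. Buffer now: "MHMH"
  byte 3: read out[2]='M', append. Buffer now: "MHMHM"
  byte 4: read out[3]='H', append. Buffer now: "MHMHMH"

Answer: MHMH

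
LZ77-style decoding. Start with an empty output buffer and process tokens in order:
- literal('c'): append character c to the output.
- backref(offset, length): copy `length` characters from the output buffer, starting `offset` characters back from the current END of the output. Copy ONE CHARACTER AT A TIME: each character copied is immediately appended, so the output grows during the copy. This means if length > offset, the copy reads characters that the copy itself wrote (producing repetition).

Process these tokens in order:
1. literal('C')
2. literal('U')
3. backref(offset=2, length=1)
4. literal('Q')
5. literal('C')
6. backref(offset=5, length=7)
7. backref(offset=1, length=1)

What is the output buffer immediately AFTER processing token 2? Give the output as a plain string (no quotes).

Answer: CU

Derivation:
Token 1: literal('C'). Output: "C"
Token 2: literal('U'). Output: "CU"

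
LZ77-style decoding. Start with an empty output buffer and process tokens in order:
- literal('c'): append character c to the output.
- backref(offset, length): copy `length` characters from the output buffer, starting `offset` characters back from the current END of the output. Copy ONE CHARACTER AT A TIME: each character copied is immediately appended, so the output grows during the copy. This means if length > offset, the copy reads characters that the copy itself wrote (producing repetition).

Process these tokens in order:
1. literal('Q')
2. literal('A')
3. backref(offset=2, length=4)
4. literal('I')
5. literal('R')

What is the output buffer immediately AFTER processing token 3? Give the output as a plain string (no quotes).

Token 1: literal('Q'). Output: "Q"
Token 2: literal('A'). Output: "QA"
Token 3: backref(off=2, len=4) (overlapping!). Copied 'QAQA' from pos 0. Output: "QAQAQA"

Answer: QAQAQA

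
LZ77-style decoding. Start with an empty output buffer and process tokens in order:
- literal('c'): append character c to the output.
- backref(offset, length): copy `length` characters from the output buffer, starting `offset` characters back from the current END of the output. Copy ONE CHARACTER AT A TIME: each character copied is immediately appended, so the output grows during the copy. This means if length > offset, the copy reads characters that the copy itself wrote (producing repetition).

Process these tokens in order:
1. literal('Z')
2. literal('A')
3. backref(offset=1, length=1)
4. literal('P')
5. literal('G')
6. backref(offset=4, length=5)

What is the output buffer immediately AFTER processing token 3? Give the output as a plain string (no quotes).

Token 1: literal('Z'). Output: "Z"
Token 2: literal('A'). Output: "ZA"
Token 3: backref(off=1, len=1). Copied 'A' from pos 1. Output: "ZAA"

Answer: ZAA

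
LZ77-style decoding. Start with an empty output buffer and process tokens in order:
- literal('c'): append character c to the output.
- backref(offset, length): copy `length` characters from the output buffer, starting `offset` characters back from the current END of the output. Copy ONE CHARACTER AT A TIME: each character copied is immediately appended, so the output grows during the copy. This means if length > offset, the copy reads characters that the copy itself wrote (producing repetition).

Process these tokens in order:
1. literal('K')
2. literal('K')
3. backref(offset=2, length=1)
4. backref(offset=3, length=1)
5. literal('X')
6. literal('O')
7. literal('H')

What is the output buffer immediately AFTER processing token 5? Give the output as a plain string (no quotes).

Token 1: literal('K'). Output: "K"
Token 2: literal('K'). Output: "KK"
Token 3: backref(off=2, len=1). Copied 'K' from pos 0. Output: "KKK"
Token 4: backref(off=3, len=1). Copied 'K' from pos 0. Output: "KKKK"
Token 5: literal('X'). Output: "KKKKX"

Answer: KKKKX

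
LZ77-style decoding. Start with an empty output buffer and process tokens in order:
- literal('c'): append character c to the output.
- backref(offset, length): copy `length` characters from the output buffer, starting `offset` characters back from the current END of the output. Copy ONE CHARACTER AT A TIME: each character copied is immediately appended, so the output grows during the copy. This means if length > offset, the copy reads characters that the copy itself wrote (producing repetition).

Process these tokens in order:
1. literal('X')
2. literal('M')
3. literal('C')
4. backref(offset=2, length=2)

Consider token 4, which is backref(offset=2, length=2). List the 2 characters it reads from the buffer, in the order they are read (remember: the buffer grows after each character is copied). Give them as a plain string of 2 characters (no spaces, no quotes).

Token 1: literal('X'). Output: "X"
Token 2: literal('M'). Output: "XM"
Token 3: literal('C'). Output: "XMC"
Token 4: backref(off=2, len=2). Buffer before: "XMC" (len 3)
  byte 1: read out[1]='M', append. Buffer now: "XMCM"
  byte 2: read out[2]='C', append. Buffer now: "XMCMC"

Answer: MC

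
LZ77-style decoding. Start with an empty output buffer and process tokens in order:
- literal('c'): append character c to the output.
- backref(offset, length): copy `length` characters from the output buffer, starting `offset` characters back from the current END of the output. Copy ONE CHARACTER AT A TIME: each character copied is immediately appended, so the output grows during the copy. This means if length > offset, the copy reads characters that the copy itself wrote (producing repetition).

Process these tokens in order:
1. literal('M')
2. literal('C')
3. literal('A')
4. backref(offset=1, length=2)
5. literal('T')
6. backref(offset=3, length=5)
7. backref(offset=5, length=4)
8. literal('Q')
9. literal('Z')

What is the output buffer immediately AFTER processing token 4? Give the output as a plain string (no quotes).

Token 1: literal('M'). Output: "M"
Token 2: literal('C'). Output: "MC"
Token 3: literal('A'). Output: "MCA"
Token 4: backref(off=1, len=2) (overlapping!). Copied 'AA' from pos 2. Output: "MCAAA"

Answer: MCAAA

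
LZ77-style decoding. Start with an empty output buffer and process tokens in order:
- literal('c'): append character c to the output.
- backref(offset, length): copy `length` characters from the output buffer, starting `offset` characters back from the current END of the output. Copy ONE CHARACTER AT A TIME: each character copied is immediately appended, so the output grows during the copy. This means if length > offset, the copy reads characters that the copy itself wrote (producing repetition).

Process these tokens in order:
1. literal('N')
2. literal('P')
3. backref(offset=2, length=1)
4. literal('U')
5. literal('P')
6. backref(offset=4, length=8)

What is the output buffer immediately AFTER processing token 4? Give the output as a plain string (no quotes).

Token 1: literal('N'). Output: "N"
Token 2: literal('P'). Output: "NP"
Token 3: backref(off=2, len=1). Copied 'N' from pos 0. Output: "NPN"
Token 4: literal('U'). Output: "NPNU"

Answer: NPNU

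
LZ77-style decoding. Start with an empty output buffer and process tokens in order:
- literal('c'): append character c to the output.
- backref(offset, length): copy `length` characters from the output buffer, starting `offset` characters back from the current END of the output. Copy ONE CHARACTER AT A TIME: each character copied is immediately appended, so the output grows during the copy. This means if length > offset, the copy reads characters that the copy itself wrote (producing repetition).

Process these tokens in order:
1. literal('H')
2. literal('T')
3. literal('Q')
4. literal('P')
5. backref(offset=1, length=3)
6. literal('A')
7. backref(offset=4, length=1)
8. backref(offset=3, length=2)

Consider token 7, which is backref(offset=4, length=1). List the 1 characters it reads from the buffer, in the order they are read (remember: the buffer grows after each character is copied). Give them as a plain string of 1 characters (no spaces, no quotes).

Answer: P

Derivation:
Token 1: literal('H'). Output: "H"
Token 2: literal('T'). Output: "HT"
Token 3: literal('Q'). Output: "HTQ"
Token 4: literal('P'). Output: "HTQP"
Token 5: backref(off=1, len=3) (overlapping!). Copied 'PPP' from pos 3. Output: "HTQPPPP"
Token 6: literal('A'). Output: "HTQPPPPA"
Token 7: backref(off=4, len=1). Buffer before: "HTQPPPPA" (len 8)
  byte 1: read out[4]='P', append. Buffer now: "HTQPPPPAP"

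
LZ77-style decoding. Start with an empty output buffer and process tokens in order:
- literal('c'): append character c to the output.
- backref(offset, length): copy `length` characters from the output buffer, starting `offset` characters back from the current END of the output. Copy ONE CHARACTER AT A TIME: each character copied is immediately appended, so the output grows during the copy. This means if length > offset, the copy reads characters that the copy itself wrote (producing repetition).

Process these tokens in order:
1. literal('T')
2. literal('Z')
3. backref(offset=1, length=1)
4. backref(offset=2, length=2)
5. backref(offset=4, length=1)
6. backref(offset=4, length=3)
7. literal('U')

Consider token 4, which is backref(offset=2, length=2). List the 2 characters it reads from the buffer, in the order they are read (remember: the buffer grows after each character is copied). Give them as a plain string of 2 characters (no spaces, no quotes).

Token 1: literal('T'). Output: "T"
Token 2: literal('Z'). Output: "TZ"
Token 3: backref(off=1, len=1). Copied 'Z' from pos 1. Output: "TZZ"
Token 4: backref(off=2, len=2). Buffer before: "TZZ" (len 3)
  byte 1: read out[1]='Z', append. Buffer now: "TZZZ"
  byte 2: read out[2]='Z', append. Buffer now: "TZZZZ"

Answer: ZZ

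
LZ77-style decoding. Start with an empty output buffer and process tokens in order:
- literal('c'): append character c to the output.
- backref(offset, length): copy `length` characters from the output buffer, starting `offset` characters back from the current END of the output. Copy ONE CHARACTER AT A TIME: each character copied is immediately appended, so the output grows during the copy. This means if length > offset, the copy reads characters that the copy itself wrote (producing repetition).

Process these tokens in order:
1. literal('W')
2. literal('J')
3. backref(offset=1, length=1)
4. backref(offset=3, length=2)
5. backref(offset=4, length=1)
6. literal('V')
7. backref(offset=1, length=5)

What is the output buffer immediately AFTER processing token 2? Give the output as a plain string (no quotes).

Answer: WJ

Derivation:
Token 1: literal('W'). Output: "W"
Token 2: literal('J'). Output: "WJ"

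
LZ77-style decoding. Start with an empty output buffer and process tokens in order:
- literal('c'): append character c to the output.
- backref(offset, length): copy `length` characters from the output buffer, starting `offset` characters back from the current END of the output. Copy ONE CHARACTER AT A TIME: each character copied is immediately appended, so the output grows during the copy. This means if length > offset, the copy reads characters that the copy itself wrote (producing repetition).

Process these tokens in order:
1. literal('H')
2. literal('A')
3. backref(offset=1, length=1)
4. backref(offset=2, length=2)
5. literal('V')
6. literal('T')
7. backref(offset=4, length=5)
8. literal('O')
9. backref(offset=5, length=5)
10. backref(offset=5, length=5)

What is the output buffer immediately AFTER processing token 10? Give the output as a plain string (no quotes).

Token 1: literal('H'). Output: "H"
Token 2: literal('A'). Output: "HA"
Token 3: backref(off=1, len=1). Copied 'A' from pos 1. Output: "HAA"
Token 4: backref(off=2, len=2). Copied 'AA' from pos 1. Output: "HAAAA"
Token 5: literal('V'). Output: "HAAAAV"
Token 6: literal('T'). Output: "HAAAAVT"
Token 7: backref(off=4, len=5) (overlapping!). Copied 'AAVTA' from pos 3. Output: "HAAAAVTAAVTA"
Token 8: literal('O'). Output: "HAAAAVTAAVTAO"
Token 9: backref(off=5, len=5). Copied 'AVTAO' from pos 8. Output: "HAAAAVTAAVTAOAVTAO"
Token 10: backref(off=5, len=5). Copied 'AVTAO' from pos 13. Output: "HAAAAVTAAVTAOAVTAOAVTAO"

Answer: HAAAAVTAAVTAOAVTAOAVTAO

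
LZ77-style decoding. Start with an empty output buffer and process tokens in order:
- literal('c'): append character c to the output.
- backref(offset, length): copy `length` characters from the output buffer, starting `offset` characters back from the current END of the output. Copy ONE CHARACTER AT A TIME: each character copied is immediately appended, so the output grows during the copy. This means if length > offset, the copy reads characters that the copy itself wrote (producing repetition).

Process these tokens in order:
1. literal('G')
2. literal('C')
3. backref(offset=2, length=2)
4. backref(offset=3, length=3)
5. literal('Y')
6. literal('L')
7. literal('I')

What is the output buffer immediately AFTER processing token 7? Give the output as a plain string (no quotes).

Token 1: literal('G'). Output: "G"
Token 2: literal('C'). Output: "GC"
Token 3: backref(off=2, len=2). Copied 'GC' from pos 0. Output: "GCGC"
Token 4: backref(off=3, len=3). Copied 'CGC' from pos 1. Output: "GCGCCGC"
Token 5: literal('Y'). Output: "GCGCCGCY"
Token 6: literal('L'). Output: "GCGCCGCYL"
Token 7: literal('I'). Output: "GCGCCGCYLI"

Answer: GCGCCGCYLI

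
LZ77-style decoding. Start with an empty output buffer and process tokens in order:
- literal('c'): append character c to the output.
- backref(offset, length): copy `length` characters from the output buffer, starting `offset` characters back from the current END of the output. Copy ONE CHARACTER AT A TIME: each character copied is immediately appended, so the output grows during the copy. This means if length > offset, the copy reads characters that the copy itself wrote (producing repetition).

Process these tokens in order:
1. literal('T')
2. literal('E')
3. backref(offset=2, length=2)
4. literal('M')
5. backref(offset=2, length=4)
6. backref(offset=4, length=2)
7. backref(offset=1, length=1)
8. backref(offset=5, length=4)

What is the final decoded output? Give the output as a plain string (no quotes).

Token 1: literal('T'). Output: "T"
Token 2: literal('E'). Output: "TE"
Token 3: backref(off=2, len=2). Copied 'TE' from pos 0. Output: "TETE"
Token 4: literal('M'). Output: "TETEM"
Token 5: backref(off=2, len=4) (overlapping!). Copied 'EMEM' from pos 3. Output: "TETEMEMEM"
Token 6: backref(off=4, len=2). Copied 'EM' from pos 5. Output: "TETEMEMEMEM"
Token 7: backref(off=1, len=1). Copied 'M' from pos 10. Output: "TETEMEMEMEMM"
Token 8: backref(off=5, len=4). Copied 'EMEM' from pos 7. Output: "TETEMEMEMEMMEMEM"

Answer: TETEMEMEMEMMEMEM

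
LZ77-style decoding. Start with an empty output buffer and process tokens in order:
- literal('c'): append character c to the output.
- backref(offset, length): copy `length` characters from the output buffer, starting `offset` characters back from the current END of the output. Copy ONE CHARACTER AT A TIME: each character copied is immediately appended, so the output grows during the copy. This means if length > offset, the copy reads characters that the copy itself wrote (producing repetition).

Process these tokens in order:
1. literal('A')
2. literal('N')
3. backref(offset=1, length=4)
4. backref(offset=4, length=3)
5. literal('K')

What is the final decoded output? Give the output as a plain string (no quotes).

Token 1: literal('A'). Output: "A"
Token 2: literal('N'). Output: "AN"
Token 3: backref(off=1, len=4) (overlapping!). Copied 'NNNN' from pos 1. Output: "ANNNNN"
Token 4: backref(off=4, len=3). Copied 'NNN' from pos 2. Output: "ANNNNNNNN"
Token 5: literal('K'). Output: "ANNNNNNNNK"

Answer: ANNNNNNNNK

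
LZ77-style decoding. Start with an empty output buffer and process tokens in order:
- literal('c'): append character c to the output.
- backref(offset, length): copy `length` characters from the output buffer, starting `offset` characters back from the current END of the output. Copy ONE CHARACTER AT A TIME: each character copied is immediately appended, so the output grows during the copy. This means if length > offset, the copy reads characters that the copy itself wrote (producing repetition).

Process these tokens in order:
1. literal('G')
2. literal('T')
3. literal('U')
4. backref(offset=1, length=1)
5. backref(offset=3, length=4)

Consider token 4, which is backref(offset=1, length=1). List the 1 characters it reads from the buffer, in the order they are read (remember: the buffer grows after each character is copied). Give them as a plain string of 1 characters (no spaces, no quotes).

Token 1: literal('G'). Output: "G"
Token 2: literal('T'). Output: "GT"
Token 3: literal('U'). Output: "GTU"
Token 4: backref(off=1, len=1). Buffer before: "GTU" (len 3)
  byte 1: read out[2]='U', append. Buffer now: "GTUU"

Answer: U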